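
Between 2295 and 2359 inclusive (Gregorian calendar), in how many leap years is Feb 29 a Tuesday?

Leap years in 2295–2359: 15 of them.
Feb 29 weekday advances by 5 (mod 7) from one leap year to the next four years later (or differs when a century non-leap intervenes).
Leap-day weekdays: 2296:Sat 2304:Mon 2308:Sat 2312:Thu 2316:Tue✓ 2320:Sun 2324:Fri 2328:Wed 2332:Mon 2336:Sat 2340:Thu 2344:Tue✓ 2348:Sun 2352:Fri 2356:Wed
Tuesday: 2316, 2344 → 2.

2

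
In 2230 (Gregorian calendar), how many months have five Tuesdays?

A month of length L has five Tuesdays iff its first Tuesday is on day ≤ L−28 (so day 1–3 in a 31-day month, 1–2 in a 30-day month, day 1 in a leap February).
Checking each month of 2230: Jan starts Fri (31d); Feb starts Mon (28d); Mar starts Mon (31d) ✓; Apr starts Thu (30d); May starts Sat (31d); Jun starts Tue (30d) ✓; Jul starts Thu (31d); Aug starts Sun (31d) ✓; Sep starts Wed (30d); Oct starts Fri (31d); Nov starts Mon (30d) ✓; Dec starts Wed (31d).
Five-Tuesday months: March, June, August, November → 4.

4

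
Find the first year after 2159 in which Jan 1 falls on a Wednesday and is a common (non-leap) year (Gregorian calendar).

2166

Jan 1 advances by 2 weekdays after a leap year and by 1 after a common year.
2159: Jan 1 is Monday.
2160: Tuesday (leap)
2161: Thursday
2162: Friday
2163: Saturday
2164: Sunday (leap)
2165: Tuesday
2166: Wednesday
2166 begins on a Wednesday and is a common year.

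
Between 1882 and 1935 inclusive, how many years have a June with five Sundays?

June has 30 days; it has five Sundays when Sunday falls among the first (month-length − 28) days — i.e. when June 1 is one of Sunday/Saturday.
June 1 by year: 1882:Thu 1883:Fri 1884:Sun✓ 1885:Mon 1886:Tue 1887:Wed 1888:Fri 1889:Sat✓ 1890:Sun✓ 1891:Mon 1892:Wed 1893:Thu 1894:Fri 1895:Sat✓ 1896:Mon …(24 more)… 1921:Wed 1922:Thu 1923:Fri 1924:Sun✓ 1925:Mon 1926:Tue 1927:Wed 1928:Fri 1929:Sat✓ 1930:Sun✓ 1931:Mon 1932:Wed 1933:Thu 1934:Fri 1935:Sat✓
Years with five Sundays: 1884, 1889, 1890, 1895, 1901, 1902, 1907, 1912, 1913, 1918, 1919, 1924, 1929, 1930, 1935 → 15.

15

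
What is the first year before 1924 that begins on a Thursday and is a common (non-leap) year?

Jan 1 advances by 2 weekdays after a leap year and by 1 after a common year.
1924: Jan 1 is Tuesday (leap).
1923: Monday
1922: Sunday
1921: Saturday
1920: Thursday (leap)
1919: Wednesday
1918: Tuesday
1917: Monday
1916: Saturday (leap)
1915: Friday
1914: Thursday
1914 begins on a Thursday and is a common year.

1914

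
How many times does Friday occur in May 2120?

May 2120 has 31 days and begins on Wednesday.
The first Friday is May 3.
Fridays fall on 3, 10, 17, 24, 31 — that's 5.

5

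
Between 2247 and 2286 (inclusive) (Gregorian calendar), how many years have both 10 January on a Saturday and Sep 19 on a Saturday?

Check each year's weekday for 10 January and Sep 19:
  2247: Sun/Sun  2248: Mon/Tue  2249: Wed/Wed  2250: Thu/Thu  2251: Fri/Fri  2252: Sat/Sun  2253: Mon/Mon  2254: Tue/Tue  2255: Wed/Wed  2256: Thu/Fri  2257: Sat/Sat ✓  2258: Sun/Sun  2259: Mon/Mon  2260: Tue/Wed  …(12 more)…  2273: Fri/Fri  2274: Sat/Sat ✓  2275: Sun/Sun  2276: Mon/Tue  2277: Wed/Wed  2278: Thu/Thu  2279: Fri/Fri  2280: Sat/Sun  2281: Mon/Mon  2282: Tue/Tue  2283: Wed/Wed  2284: Thu/Fri  2285: Sat/Sat ✓  2286: Sun/Sun
Both conditions hold in: 2257, 2263, 2274, 2285 — 4.

4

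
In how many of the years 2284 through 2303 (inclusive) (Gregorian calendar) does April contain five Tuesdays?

6

April has 30 days; it has five Tuesdays when Tuesday falls among the first (month-length − 28) days — i.e. when April 1 is one of Tuesday/Monday.
April 1 by year: 2284:Tue✓ 2285:Wed 2286:Thu 2287:Fri 2288:Sun 2289:Mon✓ 2290:Tue✓ 2291:Wed 2292:Fri 2293:Sat 2294:Sun 2295:Mon✓ 2296:Wed 2297:Thu 2298:Fri 2299:Sat 2300:Sun 2301:Mon✓ 2302:Tue✓ 2303:Wed
Years with five Tuesdays: 2284, 2289, 2290, 2295, 2301, 2302 → 6.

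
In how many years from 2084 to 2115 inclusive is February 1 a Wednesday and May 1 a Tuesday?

2

Check each year's weekday for February 1 and May 1:
  2084: Tue/Mon  2085: Thu/Tue  2086: Fri/Wed  2087: Sat/Thu  2088: Sun/Sat  2089: Tue/Sun  2090: Wed/Mon  2091: Thu/Tue  2092: Fri/Thu  2093: Sun/Fri  2094: Mon/Sat  2095: Tue/Sun  2096: Wed/Tue ✓  2097: Fri/Wed  …(4 more)…  2102: Wed/Mon  2103: Thu/Tue  2104: Fri/Thu  2105: Sun/Fri  2106: Mon/Sat  2107: Tue/Sun  2108: Wed/Tue ✓  2109: Fri/Wed  2110: Sat/Thu  2111: Sun/Fri  2112: Mon/Sun  2113: Wed/Mon  2114: Thu/Tue  2115: Fri/Wed
Both conditions hold in: 2096, 2108 — 2.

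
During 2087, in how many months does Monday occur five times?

A month of length L has five Mondays iff its first Monday is on day ≤ L−28 (so day 1–3 in a 31-day month, 1–2 in a 30-day month, day 1 in a leap February).
Checking each month of 2087: Jan starts Wed (31d); Feb starts Sat (28d); Mar starts Sat (31d) ✓; Apr starts Tue (30d); May starts Thu (31d); Jun starts Sun (30d) ✓; Jul starts Tue (31d); Aug starts Fri (31d); Sep starts Mon (30d) ✓; Oct starts Wed (31d); Nov starts Sat (30d); Dec starts Mon (31d) ✓.
Five-Monday months: March, June, September, December → 4.

4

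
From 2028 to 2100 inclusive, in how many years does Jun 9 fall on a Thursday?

10

Track Jun 9's weekday year by year (advancing +1, or +2 across a Feb 29):
  2028: Fri  2029: Sat (+1)  2030: Sun (+1)  2031: Mon (+1)  2032: Wed (+2)
  2033: Thu (+1) ✓  2034: Fri (+1)  2035: Sat (+1)  2036: Mon (+2)  2037: Tue (+1)
  2038: Wed (+1)  2039: Thu (+1) ✓  2040: Sat (+2)  2041: Sun (+1)  … (45 more years) …
  2087: Mon (+1)  2088: Wed (+2)  2089: Thu (+1) ✓  2090: Fri (+1)  2091: Sat (+1)
  2092: Mon (+2)  2093: Tue (+1)  2094: Wed (+1)  2095: Thu (+1) ✓  2096: Sat (+2)
  2097: Sun (+1)  2098: Mon (+1)  2099: Tue (+1)  2100: Wed (+1)
Thursday years: 2033, 2039, 2044, 2050, 2061, 2067, 2072, 2078, 2089, 2095 — 10 in total.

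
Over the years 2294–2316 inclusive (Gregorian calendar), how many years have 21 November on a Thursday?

Track 21 November's weekday year by year (advancing +1, or +2 across a Feb 29):
  2294: Wed  2295: Thu (+1) ✓  2296: Sat (+2)  2297: Sun (+1)  2298: Mon (+1)
  2299: Tue (+1)  2300: Wed (+1)  2301: Thu (+1) ✓  2302: Fri (+1)  2303: Sat (+1)
  2304: Mon (+2)  2305: Tue (+1)  2306: Wed (+1)  2307: Thu (+1) ✓  2308: Sat (+2)
  2309: Sun (+1)  2310: Mon (+1)  2311: Tue (+1)  2312: Thu (+2) ✓  2313: Fri (+1)
  2314: Sat (+1)  2315: Sun (+1)  2316: Tue (+2)
Thursday years: 2295, 2301, 2307, 2312 — 4 in total.

4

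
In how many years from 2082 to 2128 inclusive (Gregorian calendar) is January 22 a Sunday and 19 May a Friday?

4

Check each year's weekday for January 22 and 19 May:
  2082: Thu/Tue  2083: Fri/Wed  2084: Sat/Fri  2085: Mon/Sat  2086: Tue/Sun  2087: Wed/Mon  2088: Thu/Wed  2089: Sat/Thu  2090: Sun/Fri ✓  2091: Mon/Sat  2092: Tue/Mon  2093: Thu/Tue  2094: Fri/Wed  2095: Sat/Thu  …(19 more)…  2115: Tue/Sun  2116: Wed/Tue  2117: Fri/Wed  2118: Sat/Thu  2119: Sun/Fri ✓  2120: Mon/Sun  2121: Wed/Mon  2122: Thu/Tue  2123: Fri/Wed  2124: Sat/Fri  2125: Mon/Sat  2126: Tue/Sun  2127: Wed/Mon  2128: Thu/Wed
Both conditions hold in: 2090, 2102, 2113, 2119 — 4.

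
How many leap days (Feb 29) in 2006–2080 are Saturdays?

Leap years in 2006–2080: 19 of them.
Feb 29 weekday advances by 5 (mod 7) from one leap year to the next four years later (or differs when a century non-leap intervenes).
Leap-day weekdays: 2008:Fri 2012:Wed 2016:Mon 2020:Sat✓ 2024:Thu 2028:Tue 2032:Sun 2036:Fri 2040:Wed 2044:Mon 2048:Sat✓ 2052:Thu 2056:Tue 2060:Sun 2064:Fri 2068:Wed 2072:Mon 2076:Sat✓ 2080:Thu
Saturday: 2020, 2048, 2076 → 3.

3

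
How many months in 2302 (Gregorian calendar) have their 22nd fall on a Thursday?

1

Check the 22nd of each month of 2302: Jan 22: Wed, Feb 22: Sat, Mar 22: Sat, Apr 22: Tue, May 22: Thu, Jun 22: Sun, Jul 22: Tue, Aug 22: Fri, Sep 22: Mon, Oct 22: Wed, Nov 22: Sat, Dec 22: Mon.
Thursday occurs in May — 1 month.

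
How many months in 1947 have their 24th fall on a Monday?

3

Check the 24th of each month of 1947: Jan 24: Fri, Feb 24: Mon, Mar 24: Mon, Apr 24: Thu, May 24: Sat, Jun 24: Tue, Jul 24: Thu, Aug 24: Sun, Sep 24: Wed, Oct 24: Fri, Nov 24: Mon, Dec 24: Wed.
Monday occurs in February, March, November — 3 months.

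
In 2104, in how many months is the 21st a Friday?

2

Check the 21st of each month of 2104: Jan 21: Mon, Feb 21: Thu, Mar 21: Fri, Apr 21: Mon, May 21: Wed, Jun 21: Sat, Jul 21: Mon, Aug 21: Thu, Sep 21: Sun, Oct 21: Tue, Nov 21: Fri, Dec 21: Sun.
Friday occurs in March, November — 2 months.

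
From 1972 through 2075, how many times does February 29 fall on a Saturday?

3

Leap years in 1972–2075: 26 of them.
Feb 29 weekday advances by 5 (mod 7) from one leap year to the next four years later (or differs when a century non-leap intervenes).
Leap-day weekdays: 1972:Tue 1976:Sun 1980:Fri 1984:Wed 1988:Mon 1992:Sat✓ 1996:Thu 2000:Tue 2004:Sun 2008:Fri 2012:Wed 2016:Mon 2020:Sat✓ 2024:Thu 2028:Tue 2032:Sun 2036:Fri 2040:Wed 2044:Mon 2048:Sat✓ 2052:Thu 2056:Tue 2060:Sun 2064:Fri 2068:Wed 2072:Mon
Saturday: 1992, 2020, 2048 → 3.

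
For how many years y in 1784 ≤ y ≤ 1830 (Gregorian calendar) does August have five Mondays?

August has 31 days; it has five Mondays when Monday falls among the first (month-length − 28) days — i.e. when August 1 is one of Monday/Sunday/Saturday.
August 1 by year: 1784:Sun✓ 1785:Mon✓ 1786:Tue 1787:Wed 1788:Fri 1789:Sat✓ 1790:Sun✓ 1791:Mon✓ 1792:Wed 1793:Thu 1794:Fri 1795:Sat✓ 1796:Mon✓ 1797:Tue 1798:Wed …(17 more)… 1816:Thu 1817:Fri 1818:Sat✓ 1819:Sun✓ 1820:Tue 1821:Wed 1822:Thu 1823:Fri 1824:Sun✓ 1825:Mon✓ 1826:Tue 1827:Wed 1828:Fri 1829:Sat✓ 1830:Sun✓
Years with five Mondays: 1784, 1785, 1789, 1790, 1791, 1795, 1796, 1801, 1802, 1803, 1807, 1808, 1812, 1813, 1814, 1818, 1819, 1824, 1825, 1829, 1830 → 21.

21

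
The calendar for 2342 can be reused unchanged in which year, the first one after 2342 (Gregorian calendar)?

Two years share a calendar iff Jan 1 falls on the same weekday and both are leap or both are common. 2342: Jan 1 is Thursday, common year.
2343: Jan 1 Friday, common
2344: Jan 1 Saturday, leap
2345: Jan 1 Monday, common
2346: Jan 1 Tuesday, common
2347: Jan 1 Wednesday, common
2348: Jan 1 Thursday, leap
2349: Jan 1 Saturday, common
2350: Jan 1 Sunday, common
2351: Jan 1 Monday, common
2352: Jan 1 Tuesday, leap
2353: Jan 1 Thursday, common
2353 matches on both conditions.

2353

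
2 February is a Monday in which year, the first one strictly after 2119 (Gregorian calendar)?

From one year to the next, a fixed date's weekday advances by 1, or by 2 when a Feb 29 lies between the two dates.
2119: February 2 is Thursday.
2120: Friday (+1)
2121: Sunday (+2)
2122: Monday (+1)
2 February falls on a Monday in 2122.

2122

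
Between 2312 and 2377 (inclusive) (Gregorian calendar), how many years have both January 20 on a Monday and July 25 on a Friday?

8

Check each year's weekday for January 20 and July 25:
  2312: Sat/Thu  2313: Mon/Fri ✓  2314: Tue/Sat  2315: Wed/Sun  2316: Thu/Tue  2317: Sat/Wed  2318: Sun/Thu  2319: Mon/Fri ✓  2320: Tue/Sun  2321: Thu/Mon  2322: Fri/Tue  2323: Sat/Wed  2324: Sun/Fri  2325: Tue/Sat  …(38 more)…  2364: Mon/Sat  2365: Wed/Sun  2366: Thu/Mon  2367: Fri/Tue  2368: Sat/Thu  2369: Mon/Fri ✓  2370: Tue/Sat  2371: Wed/Sun  2372: Thu/Tue  2373: Sat/Wed  2374: Sun/Thu  2375: Mon/Fri ✓  2376: Tue/Sun  2377: Thu/Mon
Both conditions hold in: 2313, 2319, 2330, 2341, 2347, 2358, 2369, 2375 — 8.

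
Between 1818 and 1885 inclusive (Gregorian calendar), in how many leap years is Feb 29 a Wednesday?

Leap years in 1818–1885: 17 of them.
Feb 29 weekday advances by 5 (mod 7) from one leap year to the next four years later (or differs when a century non-leap intervenes).
Leap-day weekdays: 1820:Tue 1824:Sun 1828:Fri 1832:Wed✓ 1836:Mon 1840:Sat 1844:Thu 1848:Tue 1852:Sun 1856:Fri 1860:Wed✓ 1864:Mon 1868:Sat 1872:Thu 1876:Tue 1880:Sun 1884:Fri
Wednesday: 1832, 1860 → 2.

2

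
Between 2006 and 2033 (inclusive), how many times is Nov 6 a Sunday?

Track Nov 6's weekday year by year (advancing +1, or +2 across a Feb 29):
  2006: Mon  2007: Tue (+1)  2008: Thu (+2)  2009: Fri (+1)  2010: Sat (+1)
  2011: Sun (+1) ✓  2012: Tue (+2)  2013: Wed (+1)  2014: Thu (+1)  2015: Fri (+1)
  2016: Sun (+2) ✓  2017: Mon (+1)  2018: Tue (+1)  2019: Wed (+1)  2020: Fri (+2)
  2021: Sat (+1)  2022: Sun (+1) ✓  2023: Mon (+1)  2024: Wed (+2)  2025: Thu (+1)
  2026: Fri (+1)  2027: Sat (+1)  2028: Mon (+2)  2029: Tue (+1)  2030: Wed (+1)
  2031: Thu (+1)  2032: Sat (+2)  2033: Sun (+1) ✓
Sunday years: 2011, 2016, 2022, 2033 — 4 in total.

4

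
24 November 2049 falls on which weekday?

January 1, 2049 is a Friday.
November 24 is day 328 of the year, i.e. 327 days after Jan 1.
327 mod 7 = 5, so advance 5 weekdays from Friday: Wednesday.

Wednesday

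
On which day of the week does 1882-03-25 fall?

Saturday

January 1, 1882 is a Sunday.
March 25 is day 84 of the year, i.e. 83 days after Jan 1.
83 mod 7 = 6, so advance 6 weekdays from Sunday: Saturday.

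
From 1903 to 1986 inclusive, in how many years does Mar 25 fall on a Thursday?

12

Track Mar 25's weekday year by year (advancing +1, or +2 across a Feb 29):
  1903: Wed  1904: Fri (+2)  1905: Sat (+1)  1906: Sun (+1)  1907: Mon (+1)
  1908: Wed (+2)  1909: Thu (+1) ✓  1910: Fri (+1)  1911: Sat (+1)  1912: Mon (+2)
  1913: Tue (+1)  1914: Wed (+1)  1915: Thu (+1) ✓  1916: Sat (+2)  … (56 more years) …
  1973: Sun (+1)  1974: Mon (+1)  1975: Tue (+1)  1976: Thu (+2) ✓  1977: Fri (+1)
  1978: Sat (+1)  1979: Sun (+1)  1980: Tue (+2)  1981: Wed (+1)  1982: Thu (+1) ✓
  1983: Fri (+1)  1984: Sun (+2)  1985: Mon (+1)  1986: Tue (+1)
Thursday years: 1909, 1915, 1920, 1926, 1937, 1943, 1948, 1954, 1965, 1971, 1976, 1982 — 12 in total.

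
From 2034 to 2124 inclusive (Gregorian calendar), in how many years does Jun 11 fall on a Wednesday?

13

Track Jun 11's weekday year by year (advancing +1, or +2 across a Feb 29):
  2034: Sun  2035: Mon (+1)  2036: Wed (+2) ✓  2037: Thu (+1)  2038: Fri (+1)
  2039: Sat (+1)  2040: Mon (+2)  2041: Tue (+1)  2042: Wed (+1) ✓  2043: Thu (+1)
  2044: Sat (+2)  2045: Sun (+1)  2046: Mon (+1)  2047: Tue (+1)  … (63 more years) …
  2111: Thu (+1)  2112: Sat (+2)  2113: Sun (+1)  2114: Mon (+1)  2115: Tue (+1)
  2116: Thu (+2)  2117: Fri (+1)  2118: Sat (+1)  2119: Sun (+1)  2120: Tue (+2)
  2121: Wed (+1) ✓  2122: Thu (+1)  2123: Fri (+1)  2124: Sun (+2)
Wednesday years: 2036, 2042, 2053, 2059, 2064, 2070, 2081, 2087, 2092, 2098, 2104, 2110, 2121 — 13 in total.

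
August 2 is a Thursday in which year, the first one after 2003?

2007

From one year to the next, a fixed date's weekday advances by 1, or by 2 when a Feb 29 lies between the two dates.
2003: August 2 is Saturday.
2004: Monday (+2)
2005: Tuesday (+1)
2006: Wednesday (+1)
2007: Thursday (+1)
August 2 falls on a Thursday in 2007.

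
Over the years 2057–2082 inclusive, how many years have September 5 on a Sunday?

Track September 5's weekday year by year (advancing +1, or +2 across a Feb 29):
  2057: Wed  2058: Thu (+1)  2059: Fri (+1)  2060: Sun (+2) ✓  2061: Mon (+1)
  2062: Tue (+1)  2063: Wed (+1)  2064: Fri (+2)  2065: Sat (+1)  2066: Sun (+1) ✓
  2067: Mon (+1)  2068: Wed (+2)  2069: Thu (+1)  2070: Fri (+1)  2071: Sat (+1)
  2072: Mon (+2)  2073: Tue (+1)  2074: Wed (+1)  2075: Thu (+1)  2076: Sat (+2)
  2077: Sun (+1) ✓  2078: Mon (+1)  2079: Tue (+1)  2080: Thu (+2)  2081: Fri (+1)
  2082: Sat (+1)
Sunday years: 2060, 2066, 2077 — 3 in total.

3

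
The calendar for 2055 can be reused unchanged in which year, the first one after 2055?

Two years share a calendar iff Jan 1 falls on the same weekday and both are leap or both are common. 2055: Jan 1 is Friday, common year.
2056: Jan 1 Saturday, leap
2057: Jan 1 Monday, common
2058: Jan 1 Tuesday, common
2059: Jan 1 Wednesday, common
2060: Jan 1 Thursday, leap
2061: Jan 1 Saturday, common
2062: Jan 1 Sunday, common
2063: Jan 1 Monday, common
2064: Jan 1 Tuesday, leap
2065: Jan 1 Thursday, common
2066: Jan 1 Friday, common
2066 matches on both conditions.

2066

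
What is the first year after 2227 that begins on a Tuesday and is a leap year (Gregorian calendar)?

Jan 1 advances by 2 weekdays after a leap year and by 1 after a common year.
2227: Jan 1 is Monday.
2228: Tuesday (leap)
2228 begins on a Tuesday and is a leap year.

2228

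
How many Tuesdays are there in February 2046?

4

February 2046 has 28 days and begins on Thursday.
The first Tuesday is February 6.
Tuesdays fall on 6, 13, 20, 27 — that's 4.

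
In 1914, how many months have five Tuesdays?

4

A month of length L has five Tuesdays iff its first Tuesday is on day ≤ L−28 (so day 1–3 in a 31-day month, 1–2 in a 30-day month, day 1 in a leap February).
Checking each month of 1914: Jan starts Thu (31d); Feb starts Sun (28d); Mar starts Sun (31d) ✓; Apr starts Wed (30d); May starts Fri (31d); Jun starts Mon (30d) ✓; Jul starts Wed (31d); Aug starts Sat (31d); Sep starts Tue (30d) ✓; Oct starts Thu (31d); Nov starts Sun (30d); Dec starts Tue (31d) ✓.
Five-Tuesday months: March, June, September, December → 4.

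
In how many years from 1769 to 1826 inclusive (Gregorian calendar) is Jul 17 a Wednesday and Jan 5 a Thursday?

Check each year's weekday for Jul 17 and Jan 5:
  1769: Mon/Thu  1770: Tue/Fri  1771: Wed/Sat  1772: Fri/Sun  1773: Sat/Tue  1774: Sun/Wed  1775: Mon/Thu  1776: Wed/Fri  1777: Thu/Sun  1778: Fri/Mon  1779: Sat/Tue  1780: Mon/Wed  1781: Tue/Fri  1782: Wed/Sat  …(30 more)…  1813: Sat/Tue  1814: Sun/Wed  1815: Mon/Thu  1816: Wed/Fri  1817: Thu/Sun  1818: Fri/Mon  1819: Sat/Tue  1820: Mon/Wed  1821: Tue/Fri  1822: Wed/Sat  1823: Thu/Sun  1824: Sat/Mon  1825: Sun/Wed  1826: Mon/Thu
Both conditions hold in: no year — 0.

0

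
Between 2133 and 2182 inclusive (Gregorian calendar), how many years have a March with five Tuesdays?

March has 31 days; it has five Tuesdays when Tuesday falls among the first (month-length − 28) days — i.e. when March 1 is one of Tuesday/Monday/Sunday.
March 1 by year: 2133:Sun✓ 2134:Mon✓ 2135:Tue✓ 2136:Thu 2137:Fri 2138:Sat 2139:Sun✓ 2140:Tue✓ 2141:Wed 2142:Thu 2143:Fri 2144:Sun✓ 2145:Mon✓ 2146:Tue✓ 2147:Wed …(20 more)… 2168:Tue✓ 2169:Wed 2170:Thu 2171:Fri 2172:Sun✓ 2173:Mon✓ 2174:Tue✓ 2175:Wed 2176:Fri 2177:Sat 2178:Sun✓ 2179:Mon✓ 2180:Wed 2181:Thu 2182:Fri
Years with five Tuesdays: 2133, 2134, 2135, 2139, 2140, 2144, 2145, 2146, 2150, 2151, 2156, 2157, 2161, 2162, 2163, 2167, 2168, 2172, 2173, 2174, 2178, 2179 → 22.

22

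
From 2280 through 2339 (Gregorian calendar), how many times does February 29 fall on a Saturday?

Leap years in 2280–2339: 14 of them.
Feb 29 weekday advances by 5 (mod 7) from one leap year to the next four years later (or differs when a century non-leap intervenes).
Leap-day weekdays: 2280:Sun 2284:Fri 2288:Wed 2292:Mon 2296:Sat✓ 2304:Mon 2308:Sat✓ 2312:Thu 2316:Tue 2320:Sun 2324:Fri 2328:Wed 2332:Mon 2336:Sat✓
Saturday: 2296, 2308, 2336 → 3.

3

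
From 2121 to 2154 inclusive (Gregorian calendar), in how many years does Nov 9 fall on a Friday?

Track Nov 9's weekday year by year (advancing +1, or +2 across a Feb 29):
  2121: Sun  2122: Mon (+1)  2123: Tue (+1)  2124: Thu (+2)  2125: Fri (+1) ✓
  2126: Sat (+1)  2127: Sun (+1)  2128: Tue (+2)  2129: Wed (+1)  2130: Thu (+1)
  2131: Fri (+1) ✓  2132: Sun (+2)  2133: Mon (+1)  2134: Tue (+1)  … (6 more years) …
  2141: Thu (+1)  2142: Fri (+1) ✓  2143: Sat (+1)  2144: Mon (+2)  2145: Tue (+1)
  2146: Wed (+1)  2147: Thu (+1)  2148: Sat (+2)  2149: Sun (+1)  2150: Mon (+1)
  2151: Tue (+1)  2152: Thu (+2)  2153: Fri (+1) ✓  2154: Sat (+1)
Friday years: 2125, 2131, 2136, 2142, 2153 — 5 in total.

5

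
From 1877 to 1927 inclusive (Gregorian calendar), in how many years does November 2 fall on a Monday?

7

Track November 2's weekday year by year (advancing +1, or +2 across a Feb 29):
  1877: Fri  1878: Sat (+1)  1879: Sun (+1)  1880: Tue (+2)  1881: Wed (+1)
  1882: Thu (+1)  1883: Fri (+1)  1884: Sun (+2)  1885: Mon (+1) ✓  1886: Tue (+1)
  1887: Wed (+1)  1888: Fri (+2)  1889: Sat (+1)  1890: Sun (+1)  … (23 more years) …
  1914: Mon (+1) ✓  1915: Tue (+1)  1916: Thu (+2)  1917: Fri (+1)  1918: Sat (+1)
  1919: Sun (+1)  1920: Tue (+2)  1921: Wed (+1)  1922: Thu (+1)  1923: Fri (+1)
  1924: Sun (+2)  1925: Mon (+1) ✓  1926: Tue (+1)  1927: Wed (+1)
Monday years: 1885, 1891, 1896, 1903, 1908, 1914, 1925 — 7 in total.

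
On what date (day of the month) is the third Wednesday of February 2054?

18

February 1, 2054 is a Sunday, so the first Wednesday is the 4th.
The third Wednesday is 4 + 14 = 18.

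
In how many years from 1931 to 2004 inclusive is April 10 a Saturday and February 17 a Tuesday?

Check each year's weekday for April 10 and February 17:
  1931: Fri/Tue  1932: Sun/Wed  1933: Mon/Fri  1934: Tue/Sat  1935: Wed/Sun  1936: Fri/Mon  1937: Sat/Wed  1938: Sun/Thu  1939: Mon/Fri  1940: Wed/Sat  1941: Thu/Mon  1942: Fri/Tue  1943: Sat/Wed  1944: Mon/Thu  …(46 more)…  1991: Wed/Sun  1992: Fri/Mon  1993: Sat/Wed  1994: Sun/Thu  1995: Mon/Fri  1996: Wed/Sat  1997: Thu/Mon  1998: Fri/Tue  1999: Sat/Wed  2000: Mon/Thu  2001: Tue/Sat  2002: Wed/Sun  2003: Thu/Mon  2004: Sat/Tue ✓
Both conditions hold in: 1948, 1976, 2004 — 3.

3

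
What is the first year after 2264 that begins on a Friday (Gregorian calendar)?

Jan 1 advances by 2 weekdays after a leap year and by 1 after a common year.
2264: Jan 1 is Friday (leap).
2265: Sunday
2266: Monday
2267: Tuesday
2268: Wednesday (leap)
2269: Friday
2269 begins on a Friday

2269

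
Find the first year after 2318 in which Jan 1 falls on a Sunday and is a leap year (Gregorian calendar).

2328

Jan 1 advances by 2 weekdays after a leap year and by 1 after a common year.
2318: Jan 1 is Tuesday.
2319: Wednesday
2320: Thursday (leap)
2321: Saturday
2322: Sunday
2323: Monday
2324: Tuesday (leap)
2325: Thursday
2326: Friday
2327: Saturday
2328: Sunday (leap)
2328 begins on a Sunday and is a leap year.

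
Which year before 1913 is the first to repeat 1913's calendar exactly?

1902

Two years share a calendar iff Jan 1 falls on the same weekday and both are leap or both are common. 1913: Jan 1 is Wednesday, common year.
1912: Jan 1 Monday, leap
1911: Jan 1 Sunday, common
1910: Jan 1 Saturday, common
1909: Jan 1 Friday, common
1908: Jan 1 Wednesday, leap
1907: Jan 1 Tuesday, common
1906: Jan 1 Monday, common
1905: Jan 1 Sunday, common
1904: Jan 1 Friday, leap
1903: Jan 1 Thursday, common
1902: Jan 1 Wednesday, common
1902 matches on both conditions.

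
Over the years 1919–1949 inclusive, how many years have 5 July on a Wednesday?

4

Track 5 July's weekday year by year (advancing +1, or +2 across a Feb 29):
  1919: Sat  1920: Mon (+2)  1921: Tue (+1)  1922: Wed (+1) ✓  1923: Thu (+1)
  1924: Sat (+2)  1925: Sun (+1)  1926: Mon (+1)  1927: Tue (+1)  1928: Thu (+2)
  1929: Fri (+1)  1930: Sat (+1)  1931: Sun (+1)  1932: Tue (+2)  … (3 more years) …
  1936: Sun (+2)  1937: Mon (+1)  1938: Tue (+1)  1939: Wed (+1) ✓  1940: Fri (+2)
  1941: Sat (+1)  1942: Sun (+1)  1943: Mon (+1)  1944: Wed (+2) ✓  1945: Thu (+1)
  1946: Fri (+1)  1947: Sat (+1)  1948: Mon (+2)  1949: Tue (+1)
Wednesday years: 1922, 1933, 1939, 1944 — 4 in total.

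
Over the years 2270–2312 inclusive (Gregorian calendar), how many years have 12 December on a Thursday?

Track 12 December's weekday year by year (advancing +1, or +2 across a Feb 29):
  2270: Mon  2271: Tue (+1)  2272: Thu (+2) ✓  2273: Fri (+1)  2274: Sat (+1)
  2275: Sun (+1)  2276: Tue (+2)  2277: Wed (+1)  2278: Thu (+1) ✓  2279: Fri (+1)
  2280: Sun (+2)  2281: Mon (+1)  2282: Tue (+1)  2283: Wed (+1)  … (15 more years) …
  2299: Tue (+1)  2300: Wed (+1)  2301: Thu (+1) ✓  2302: Fri (+1)  2303: Sat (+1)
  2304: Mon (+2)  2305: Tue (+1)  2306: Wed (+1)  2307: Thu (+1) ✓  2308: Sat (+2)
  2309: Sun (+1)  2310: Mon (+1)  2311: Tue (+1)  2312: Thu (+2) ✓
Thursday years: 2272, 2278, 2289, 2295, 2301, 2307, 2312 — 7 in total.

7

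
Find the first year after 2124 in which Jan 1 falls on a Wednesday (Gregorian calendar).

2127

Jan 1 advances by 2 weekdays after a leap year and by 1 after a common year.
2124: Jan 1 is Saturday (leap).
2125: Monday
2126: Tuesday
2127: Wednesday
2127 begins on a Wednesday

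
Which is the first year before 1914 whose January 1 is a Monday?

1912

Jan 1 advances by 2 weekdays after a leap year and by 1 after a common year.
1914: Jan 1 is Thursday.
1913: Wednesday
1912: Monday (leap)
1912 begins on a Monday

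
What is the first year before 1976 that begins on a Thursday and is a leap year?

1948

Jan 1 advances by 2 weekdays after a leap year and by 1 after a common year.
1976: Jan 1 is Thursday (leap).
1975: Wednesday
1974: Tuesday
1973: Monday
1972: Saturday (leap)
1971: Friday
1970: Thursday
1969: Wednesday
1968: Monday (leap)
1967: Sunday
1966: Saturday
1965: Friday
1964: Wednesday (leap)
1963: Tuesday
1962: Monday
1961: Sunday
1960: Friday (leap)
1959: Thursday
1958: Wednesday
1957: Tuesday
1956: Sunday (leap)
1955: Saturday
1954: Friday
1953: Thursday
1952: Tuesday (leap)
1951: Monday
1950: Sunday
1949: Saturday
1948: Thursday (leap)
1948 begins on a Thursday and is a leap year.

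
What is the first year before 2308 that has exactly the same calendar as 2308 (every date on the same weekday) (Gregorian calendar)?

Two years share a calendar iff Jan 1 falls on the same weekday and both are leap or both are common. 2308: Jan 1 is Wednesday, leap year.
2307: Jan 1 Tuesday, common
2306: Jan 1 Monday, common
2305: Jan 1 Sunday, common
2304: Jan 1 Friday, leap
2303: Jan 1 Thursday, common
2302: Jan 1 Wednesday, common
2301: Jan 1 Tuesday, common
2300: Jan 1 Monday, common
2299: Jan 1 Sunday, common
2298: Jan 1 Saturday, common
2297: Jan 1 Friday, common
2296: Jan 1 Wednesday, leap
2296 matches on both conditions.

2296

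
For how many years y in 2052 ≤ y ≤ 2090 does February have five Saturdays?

1

February has 28 days (29 in leap years); it has five Saturdays when Saturday falls among the first (month-length − 28) days — i.e. when February 1 is Saturday in a leap year (never in a common year).
February 1 by year: 2052:Thu 2053:Sat 2054:Sun 2055:Mon 2056:Tue 2057:Thu 2058:Fri 2059:Sat 2060:Sun 2061:Tue 2062:Wed 2063:Thu 2064:Fri 2065:Sun 2066:Mon …(9 more)… 2076:Sat✓ 2077:Mon 2078:Tue 2079:Wed 2080:Thu 2081:Sat 2082:Sun 2083:Mon 2084:Tue 2085:Thu 2086:Fri 2087:Sat 2088:Sun 2089:Tue 2090:Wed
Years with five Saturdays: 2076 → 1.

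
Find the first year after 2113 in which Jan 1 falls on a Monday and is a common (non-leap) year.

2114

Jan 1 advances by 2 weekdays after a leap year and by 1 after a common year.
2113: Jan 1 is Sunday.
2114: Monday
2114 begins on a Monday and is a common year.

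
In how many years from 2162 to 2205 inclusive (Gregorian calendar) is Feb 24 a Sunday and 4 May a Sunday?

Check each year's weekday for Feb 24 and 4 May:
  2162: Wed/Tue  2163: Thu/Wed  2164: Fri/Fri  2165: Sun/Sat  2166: Mon/Sun  2167: Tue/Mon  2168: Wed/Wed  2169: Fri/Thu  2170: Sat/Fri  2171: Sun/Sat  2172: Mon/Mon  2173: Wed/Tue  2174: Thu/Wed  2175: Fri/Thu  …(16 more)…  2192: Fri/Fri  2193: Sun/Sat  2194: Mon/Sun  2195: Tue/Mon  2196: Wed/Wed  2197: Fri/Thu  2198: Sat/Fri  2199: Sun/Sat  2200: Mon/Sun  2201: Tue/Mon  2202: Wed/Tue  2203: Thu/Wed  2204: Fri/Fri  2205: Sun/Sat
Both conditions hold in: 2188 — 1.

1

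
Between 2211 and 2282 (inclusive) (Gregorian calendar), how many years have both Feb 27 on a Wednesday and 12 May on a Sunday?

Check each year's weekday for Feb 27 and 12 May:
  2211: Wed/Sun ✓  2212: Thu/Tue  2213: Sat/Wed  2214: Sun/Thu  2215: Mon/Fri  2216: Tue/Sun  2217: Thu/Mon  2218: Fri/Tue  2219: Sat/Wed  2220: Sun/Fri  2221: Tue/Sat  2222: Wed/Sun ✓  2223: Thu/Mon  2224: Fri/Wed  …(44 more)…  2269: Sat/Wed  2270: Sun/Thu  2271: Mon/Fri  2272: Tue/Sun  2273: Thu/Mon  2274: Fri/Tue  2275: Sat/Wed  2276: Sun/Fri  2277: Tue/Sat  2278: Wed/Sun ✓  2279: Thu/Mon  2280: Fri/Wed  2281: Sun/Thu  2282: Mon/Fri
Both conditions hold in: 2211, 2222, 2233, 2239, 2250, 2261, 2267, 2278 — 8.

8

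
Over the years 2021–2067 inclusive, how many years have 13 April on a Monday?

6

Track 13 April's weekday year by year (advancing +1, or +2 across a Feb 29):
  2021: Tue  2022: Wed (+1)  2023: Thu (+1)  2024: Sat (+2)  2025: Sun (+1)
  2026: Mon (+1) ✓  2027: Tue (+1)  2028: Thu (+2)  2029: Fri (+1)  2030: Sat (+1)
  2031: Sun (+1)  2032: Tue (+2)  2033: Wed (+1)  2034: Thu (+1)  … (19 more years) …
  2054: Mon (+1) ✓  2055: Tue (+1)  2056: Thu (+2)  2057: Fri (+1)  2058: Sat (+1)
  2059: Sun (+1)  2060: Tue (+2)  2061: Wed (+1)  2062: Thu (+1)  2063: Fri (+1)
  2064: Sun (+2)  2065: Mon (+1) ✓  2066: Tue (+1)  2067: Wed (+1)
Monday years: 2026, 2037, 2043, 2048, 2054, 2065 — 6 in total.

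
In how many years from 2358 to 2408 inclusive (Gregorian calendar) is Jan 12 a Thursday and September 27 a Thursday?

1

Check each year's weekday for Jan 12 and September 27:
  2358: Sun/Sat  2359: Mon/Sun  2360: Tue/Tue  2361: Thu/Wed  2362: Fri/Thu  2363: Sat/Fri  2364: Sun/Sun  2365: Tue/Mon  2366: Wed/Tue  2367: Thu/Wed  2368: Fri/Fri  2369: Sun/Sat  2370: Mon/Sun  2371: Tue/Mon  …(23 more)…  2395: Thu/Wed  2396: Fri/Fri  2397: Sun/Sat  2398: Mon/Sun  2399: Tue/Mon  2400: Wed/Wed  2401: Fri/Thu  2402: Sat/Fri  2403: Sun/Sat  2404: Mon/Mon  2405: Wed/Tue  2406: Thu/Wed  2407: Fri/Thu  2408: Sat/Sat
Both conditions hold in: 2384 — 1.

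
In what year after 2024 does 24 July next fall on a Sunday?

From one year to the next, a fixed date's weekday advances by 1, or by 2 when a Feb 29 lies between the two dates.
2024: July 24 is Wednesday.
2025: Thursday (+1)
2026: Friday (+1)
2027: Saturday (+1)
2028: Monday (+2)
2029: Tuesday (+1)
2030: Wednesday (+1)
2031: Thursday (+1)
2032: Saturday (+2)
2033: Sunday (+1)
24 July falls on a Sunday in 2033.

2033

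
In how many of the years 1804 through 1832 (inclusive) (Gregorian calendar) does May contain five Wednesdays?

May has 31 days; it has five Wednesdays when Wednesday falls among the first (month-length − 28) days — i.e. when May 1 is one of Wednesday/Tuesday/Monday.
May 1 by year: 1804:Tue✓ 1805:Wed✓ 1806:Thu 1807:Fri 1808:Sun 1809:Mon✓ 1810:Tue✓ 1811:Wed✓ 1812:Fri 1813:Sat 1814:Sun 1815:Mon✓ 1816:Wed✓ 1817:Thu 1818:Fri 1819:Sat 1820:Mon✓ 1821:Tue✓ 1822:Wed✓ 1823:Thu 1824:Sat 1825:Sun 1826:Mon✓ 1827:Tue✓ 1828:Thu 1829:Fri 1830:Sat 1831:Sun 1832:Tue✓
Years with five Wednesdays: 1804, 1805, 1809, 1810, 1811, 1815, 1816, 1820, 1821, 1822, 1826, 1827, 1832 → 13.

13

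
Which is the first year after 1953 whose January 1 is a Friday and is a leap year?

1960

Jan 1 advances by 2 weekdays after a leap year and by 1 after a common year.
1953: Jan 1 is Thursday.
1954: Friday
1955: Saturday
1956: Sunday (leap)
1957: Tuesday
1958: Wednesday
1959: Thursday
1960: Friday (leap)
1960 begins on a Friday and is a leap year.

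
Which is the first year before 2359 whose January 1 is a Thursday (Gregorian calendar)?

Jan 1 advances by 2 weekdays after a leap year and by 1 after a common year.
2359: Jan 1 is Thursday.
2358: Wednesday
2357: Tuesday
2356: Sunday (leap)
2355: Saturday
2354: Friday
2353: Thursday
2353 begins on a Thursday

2353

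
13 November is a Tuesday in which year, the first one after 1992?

2001

From one year to the next, a fixed date's weekday advances by 1, or by 2 when a Feb 29 lies between the two dates.
1992: November 13 is Friday.
1993: Saturday (+1)
1994: Sunday (+1)
1995: Monday (+1)
1996: Wednesday (+2)
1997: Thursday (+1)
1998: Friday (+1)
1999: Saturday (+1)
2000: Monday (+2)
2001: Tuesday (+1)
13 November falls on a Tuesday in 2001.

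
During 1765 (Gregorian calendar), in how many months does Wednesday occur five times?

A month of length L has five Wednesdays iff its first Wednesday is on day ≤ L−28 (so day 1–3 in a 31-day month, 1–2 in a 30-day month, day 1 in a leap February).
Checking each month of 1765: Jan starts Tue (31d) ✓; Feb starts Fri (28d); Mar starts Fri (31d); Apr starts Mon (30d); May starts Wed (31d) ✓; Jun starts Sat (30d); Jul starts Mon (31d) ✓; Aug starts Thu (31d); Sep starts Sun (30d); Oct starts Tue (31d) ✓; Nov starts Fri (30d); Dec starts Sun (31d).
Five-Wednesday months: January, May, July, October → 4.

4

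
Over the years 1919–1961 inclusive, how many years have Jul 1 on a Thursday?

Track Jul 1's weekday year by year (advancing +1, or +2 across a Feb 29):
  1919: Tue  1920: Thu (+2) ✓  1921: Fri (+1)  1922: Sat (+1)  1923: Sun (+1)
  1924: Tue (+2)  1925: Wed (+1)  1926: Thu (+1) ✓  1927: Fri (+1)  1928: Sun (+2)
  1929: Mon (+1)  1930: Tue (+1)  1931: Wed (+1)  1932: Fri (+2)  … (15 more years) …
  1948: Thu (+2) ✓  1949: Fri (+1)  1950: Sat (+1)  1951: Sun (+1)  1952: Tue (+2)
  1953: Wed (+1)  1954: Thu (+1) ✓  1955: Fri (+1)  1956: Sun (+2)  1957: Mon (+1)
  1958: Tue (+1)  1959: Wed (+1)  1960: Fri (+2)  1961: Sat (+1)
Thursday years: 1920, 1926, 1937, 1943, 1948, 1954 — 6 in total.

6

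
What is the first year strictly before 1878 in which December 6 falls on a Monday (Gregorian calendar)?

1875

From one year to the next, a fixed date's weekday advances by 1, or by 2 when a Feb 29 lies between the two dates.
1878: December 6 is Friday.
1877: Thursday (−1)
1876: Wednesday (−1)
1875: Monday (−2)
December 6 falls on a Monday in 1875.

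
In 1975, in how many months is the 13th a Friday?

Check the 13th of each month of 1975: Jan 13: Mon, Feb 13: Thu, Mar 13: Thu, Apr 13: Sun, May 13: Tue, Jun 13: Fri, Jul 13: Sun, Aug 13: Wed, Sep 13: Sat, Oct 13: Mon, Nov 13: Thu, Dec 13: Sat.
Friday occurs in June — 1 month.

1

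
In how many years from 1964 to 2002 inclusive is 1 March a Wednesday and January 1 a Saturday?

2

Check each year's weekday for 1 March and January 1:
  1964: Sun/Wed  1965: Mon/Fri  1966: Tue/Sat  1967: Wed/Sun  1968: Fri/Mon  1969: Sat/Wed  1970: Sun/Thu  1971: Mon/Fri  1972: Wed/Sat ✓  1973: Thu/Mon  1974: Fri/Tue  1975: Sat/Wed  1976: Mon/Thu  1977: Tue/Sat  …(11 more)…  1989: Wed/Sun  1990: Thu/Mon  1991: Fri/Tue  1992: Sun/Wed  1993: Mon/Fri  1994: Tue/Sat  1995: Wed/Sun  1996: Fri/Mon  1997: Sat/Wed  1998: Sun/Thu  1999: Mon/Fri  2000: Wed/Sat ✓  2001: Thu/Mon  2002: Fri/Tue
Both conditions hold in: 1972, 2000 — 2.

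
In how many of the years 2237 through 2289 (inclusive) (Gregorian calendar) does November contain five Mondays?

November has 30 days; it has five Mondays when Monday falls among the first (month-length − 28) days — i.e. when November 1 is one of Monday/Sunday.
November 1 by year: 2237:Wed 2238:Thu 2239:Fri 2240:Sun✓ 2241:Mon✓ 2242:Tue 2243:Wed 2244:Fri 2245:Sat 2246:Sun✓ 2247:Mon✓ 2248:Wed 2249:Thu 2250:Fri 2251:Sat …(23 more)… 2275:Mon✓ 2276:Wed 2277:Thu 2278:Fri 2279:Sat 2280:Mon✓ 2281:Tue 2282:Wed 2283:Thu 2284:Sat 2285:Sun✓ 2286:Mon✓ 2287:Tue 2288:Thu 2289:Fri
Years with five Mondays: 2240, 2241, 2246, 2247, 2252, 2257, 2258, 2263, 2268, 2269, 2274, 2275, 2280, 2285, 2286 → 15.

15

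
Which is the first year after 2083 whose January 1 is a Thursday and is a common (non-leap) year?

Jan 1 advances by 2 weekdays after a leap year and by 1 after a common year.
2083: Jan 1 is Friday.
2084: Saturday (leap)
2085: Monday
2086: Tuesday
2087: Wednesday
2088: Thursday (leap)
2089: Saturday
2090: Sunday
2091: Monday
2092: Tuesday (leap)
2093: Thursday
2093 begins on a Thursday and is a common year.

2093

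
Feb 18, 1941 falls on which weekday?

Tuesday

January 1, 1941 is a Wednesday.
February 18 is day 49 of the year, i.e. 48 days after Jan 1.
48 mod 7 = 6, so advance 6 weekdays from Wednesday: Tuesday.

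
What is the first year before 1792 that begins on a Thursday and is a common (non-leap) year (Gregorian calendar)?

1789

Jan 1 advances by 2 weekdays after a leap year and by 1 after a common year.
1792: Jan 1 is Sunday (leap).
1791: Saturday
1790: Friday
1789: Thursday
1789 begins on a Thursday and is a common year.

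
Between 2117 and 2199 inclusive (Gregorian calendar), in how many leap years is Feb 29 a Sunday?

Leap years in 2117–2199: 20 of them.
Feb 29 weekday advances by 5 (mod 7) from one leap year to the next four years later (or differs when a century non-leap intervenes).
Leap-day weekdays: 2120:Thu 2124:Tue 2128:Sun✓ 2132:Fri 2136:Wed 2140:Mon 2144:Sat 2148:Thu 2152:Tue 2156:Sun✓ 2160:Fri 2164:Wed 2168:Mon 2172:Sat 2176:Thu 2180:Tue 2184:Sun✓ 2188:Fri 2192:Wed 2196:Mon
Sunday: 2128, 2156, 2184 → 3.

3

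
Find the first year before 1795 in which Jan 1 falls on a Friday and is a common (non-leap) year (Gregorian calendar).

Jan 1 advances by 2 weekdays after a leap year and by 1 after a common year.
1795: Jan 1 is Thursday.
1794: Wednesday
1793: Tuesday
1792: Sunday (leap)
1791: Saturday
1790: Friday
1790 begins on a Friday and is a common year.

1790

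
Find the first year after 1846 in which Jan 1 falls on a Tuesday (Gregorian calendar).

Jan 1 advances by 2 weekdays after a leap year and by 1 after a common year.
1846: Jan 1 is Thursday.
1847: Friday
1848: Saturday (leap)
1849: Monday
1850: Tuesday
1850 begins on a Tuesday

1850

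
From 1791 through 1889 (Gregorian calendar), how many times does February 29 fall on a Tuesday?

Leap years in 1791–1889: 24 of them.
Feb 29 weekday advances by 5 (mod 7) from one leap year to the next four years later (or differs when a century non-leap intervenes).
Leap-day weekdays: 1792:Wed 1796:Mon 1804:Wed 1808:Mon 1812:Sat 1816:Thu 1820:Tue✓ 1824:Sun 1828:Fri 1832:Wed 1836:Mon 1840:Sat 1844:Thu 1848:Tue✓ 1852:Sun 1856:Fri 1860:Wed 1864:Mon 1868:Sat 1872:Thu 1876:Tue✓ 1880:Sun 1884:Fri 1888:Wed
Tuesday: 1820, 1848, 1876 → 3.

3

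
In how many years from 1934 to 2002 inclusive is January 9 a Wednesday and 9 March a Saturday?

8

Check each year's weekday for January 9 and 9 March:
  1934: Tue/Fri  1935: Wed/Sat ✓  1936: Thu/Mon  1937: Sat/Tue  1938: Sun/Wed  1939: Mon/Thu  1940: Tue/Sat  1941: Thu/Sun  1942: Fri/Mon  1943: Sat/Tue  1944: Sun/Thu  1945: Tue/Fri  1946: Wed/Sat ✓  1947: Thu/Sun  …(41 more)…  1989: Mon/Thu  1990: Tue/Fri  1991: Wed/Sat ✓  1992: Thu/Mon  1993: Sat/Tue  1994: Sun/Wed  1995: Mon/Thu  1996: Tue/Sat  1997: Thu/Sun  1998: Fri/Mon  1999: Sat/Tue  2000: Sun/Thu  2001: Tue/Fri  2002: Wed/Sat ✓
Both conditions hold in: 1935, 1946, 1957, 1963, 1974, 1985, 1991, 2002 — 8.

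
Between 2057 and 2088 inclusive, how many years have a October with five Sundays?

13

October has 31 days; it has five Sundays when Sunday falls among the first (month-length − 28) days — i.e. when October 1 is one of Sunday/Saturday/Friday.
October 1 by year: 2057:Mon 2058:Tue 2059:Wed 2060:Fri✓ 2061:Sat✓ 2062:Sun✓ 2063:Mon 2064:Wed 2065:Thu 2066:Fri✓ 2067:Sat✓ 2068:Mon 2069:Tue 2070:Wed 2071:Thu 2072:Sat✓ 2073:Sun✓ 2074:Mon 2075:Tue 2076:Thu 2077:Fri✓ 2078:Sat✓ 2079:Sun✓ 2080:Tue 2081:Wed 2082:Thu 2083:Fri✓ 2084:Sun✓ 2085:Mon 2086:Tue 2087:Wed 2088:Fri✓
Years with five Sundays: 2060, 2061, 2062, 2066, 2067, 2072, 2073, 2077, 2078, 2079, 2083, 2084, 2088 → 13.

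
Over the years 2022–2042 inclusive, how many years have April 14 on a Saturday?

Track April 14's weekday year by year (advancing +1, or +2 across a Feb 29):
  2022: Thu  2023: Fri (+1)  2024: Sun (+2)  2025: Mon (+1)  2026: Tue (+1)
  2027: Wed (+1)  2028: Fri (+2)  2029: Sat (+1) ✓  2030: Sun (+1)  2031: Mon (+1)
  2032: Wed (+2)  2033: Thu (+1)  2034: Fri (+1)  2035: Sat (+1) ✓  2036: Mon (+2)
  2037: Tue (+1)  2038: Wed (+1)  2039: Thu (+1)  2040: Sat (+2) ✓  2041: Sun (+1)
  2042: Mon (+1)
Saturday years: 2029, 2035, 2040 — 3 in total.

3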